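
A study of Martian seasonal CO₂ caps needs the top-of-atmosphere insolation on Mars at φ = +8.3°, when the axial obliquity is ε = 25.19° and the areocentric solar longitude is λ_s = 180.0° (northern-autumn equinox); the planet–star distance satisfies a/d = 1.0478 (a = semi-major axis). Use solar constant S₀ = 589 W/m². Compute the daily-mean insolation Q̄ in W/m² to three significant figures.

sin δ = sin 25.19° × sin 180.0° = 0.00000, so δ = +0.000°.
cos H₀ = −tan(+8.3°) tan(+0.000°) = -0.0000, H₀ = 1.5708 rad.
Bracket: H₀ sin φ sin δ + cos φ cos δ sin H₀ = 1.5708×0.14436×0.00000 + 0.98953×1.00000×1.00000 = 0.000000 + 0.989530 = 0.989530.
Inverse-square distance factor (a/d)² = 1.0478² = 1.097885.
Q̄ = (S₀/π) × 1.097885 × [bracket] = (589/π) × 1.097885 × 0.989530 = 203.7 W/m².

Q̄ ≈ 204 W/m²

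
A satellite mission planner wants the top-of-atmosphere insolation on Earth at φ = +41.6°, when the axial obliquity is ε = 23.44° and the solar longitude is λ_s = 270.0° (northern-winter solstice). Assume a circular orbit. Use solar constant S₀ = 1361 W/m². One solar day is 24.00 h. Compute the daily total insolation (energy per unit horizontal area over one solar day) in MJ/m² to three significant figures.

12.1 MJ/m²

Solar declination: sin δ = sin ε · sin λ_s = sin 23.44° × sin 270.0° = -0.39779, so δ = -23.440°.
cos H₀ = −tan(+41.6°) tan(-23.440°) = 0.3849, H₀ = 1.1757 rad.
Bracket: H₀ sin φ sin δ + cos φ cos δ sin H₀ = 1.1757×0.66393×-0.39779 + 0.74780×0.91748×0.92294 = -0.310508 + 0.633221 = 0.322713.
Q̄ = (S₀/π) × [bracket] = (1361/π) × 0.322713 = 139.81 W/m².
Daily total = Q̄ × 24.00 h × 3600 s/h = 139.81 × 24.00 × 3600 / 10⁶ = 12.08 MJ/m².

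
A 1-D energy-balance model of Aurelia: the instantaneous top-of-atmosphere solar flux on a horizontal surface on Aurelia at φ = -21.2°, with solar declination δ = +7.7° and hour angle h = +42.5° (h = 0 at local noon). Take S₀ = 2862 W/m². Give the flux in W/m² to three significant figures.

cos θ_z = sin φ sin δ + cos φ cos δ cos h = -0.048453 + 0.681183 = 0.632730.
Flux = S₀ · cos θ_z = 2862 × 0.632730 = 1811 W/m².

1.81e+03 W/m²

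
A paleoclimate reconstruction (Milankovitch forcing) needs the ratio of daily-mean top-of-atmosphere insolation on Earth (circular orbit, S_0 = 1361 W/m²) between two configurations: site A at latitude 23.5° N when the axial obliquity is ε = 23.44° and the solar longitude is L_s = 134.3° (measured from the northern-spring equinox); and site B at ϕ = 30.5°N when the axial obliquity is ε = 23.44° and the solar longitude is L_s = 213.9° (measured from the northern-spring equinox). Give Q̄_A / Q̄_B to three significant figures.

— Configuration A (ϕ=+23.5°):
Solar declination: sin δ = sin ε · sin L_s = sin 23.44° × sin 134.3° = 0.28469, so δ = +16.541°.
cos h₀ = −tan(+23.5°) tan(+16.541°) = -0.1291, h₀ = 1.7003 rad.
Bracket: h₀ sin ϕ sin δ + cos ϕ cos δ sin h₀ = 1.7003×0.39875×0.28469 + 0.91706×0.95862×0.99163 = 0.193018 + 0.871754 = 1.064772.
Q̄ = (S_0/π) × [bracket] = (1361/π) × 1.064772 = 461.28 W/m².
— Configuration B (ϕ=+30.5°):
Solar declination: sin δ = sin ε · sin L_s = sin 23.44° × sin 213.9° = -0.22186, so δ = -12.819°.
cos h₀ = −tan(+30.5°) tan(-12.819°) = 0.1340, h₀ = 1.4364 rad.
Bracket: h₀ sin ϕ sin δ + cos ϕ cos δ sin h₀ = 1.4364×0.50754×-0.22186 + 0.86163×0.97508×0.99098 = -0.161743 + 0.832580 = 0.670837.
Q̄ = (S_0/π) × [bracket] = (1361/π) × 0.670837 = 290.62 W/m².
Ratio Q̄_A / Q̄_B = 461.28 / 290.62 = 1.587.

Q̄_A / Q̄_B ≈ 1.59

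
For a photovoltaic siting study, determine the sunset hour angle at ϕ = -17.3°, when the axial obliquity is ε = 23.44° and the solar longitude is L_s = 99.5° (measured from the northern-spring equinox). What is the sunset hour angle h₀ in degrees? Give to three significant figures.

Solar declination: sin δ = sin ε · sin L_s = sin 23.44° × sin 99.5° = 0.39233, so δ = +23.100°.
cos h₀ = −tan ϕ · tan δ = −tan(-17.3°) × tan(+23.100°) = 0.1328, so h₀ = 1.4376 rad = 82.37°.

h₀ = 82.4°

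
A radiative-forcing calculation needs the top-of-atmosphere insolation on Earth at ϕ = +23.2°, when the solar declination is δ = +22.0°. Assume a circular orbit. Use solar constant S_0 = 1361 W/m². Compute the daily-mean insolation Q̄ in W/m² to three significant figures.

Q̄ ≈ 475 W/m²

cos h₀ = −tan(+23.2°) tan(+22.000°) = -0.1732, h₀ = 1.7448 rad.
Bracket: h₀ sin ϕ sin δ + cos ϕ cos δ sin h₀ = 1.7448×0.39394×0.37461 + 0.91914×0.92718×0.98489 = 0.257487 + 0.839331 = 1.096818.
Q̄ = (S_0/π) × [bracket] = (1361/π) × 1.096818 = 475.2 W/m².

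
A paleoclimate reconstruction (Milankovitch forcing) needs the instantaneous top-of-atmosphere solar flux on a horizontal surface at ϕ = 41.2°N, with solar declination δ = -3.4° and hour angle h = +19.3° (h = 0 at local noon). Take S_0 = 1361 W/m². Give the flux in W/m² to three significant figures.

cos θ_z = sin ϕ sin δ + cos ϕ cos δ cos h = -0.039064 + 0.708880 = 0.669816.
Flux = S_0 · cos θ_z = 1361 × 0.669816 = 911.6 W/m².

912 W/m²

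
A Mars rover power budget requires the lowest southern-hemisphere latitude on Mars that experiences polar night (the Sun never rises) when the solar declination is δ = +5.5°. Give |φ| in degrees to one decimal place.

|φ| = 84.5°

Polar night requires cos H₀ = −tan φ tan δ ≥ 1, i.e. tan φ tan δ ≤ −1.
The boundary is |tan φ| · |tan δ| = 1, so |φ| = 90° − |δ| = 90° − 5.5° = 84.5° in the southern hemisphere.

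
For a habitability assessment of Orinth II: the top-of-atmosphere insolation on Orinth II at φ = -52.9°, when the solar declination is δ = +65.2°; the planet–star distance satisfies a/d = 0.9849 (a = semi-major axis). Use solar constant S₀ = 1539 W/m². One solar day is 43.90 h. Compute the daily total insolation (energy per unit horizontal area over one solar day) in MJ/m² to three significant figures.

cos H₀ = −tan(-52.9°) tan(+65.200°) = 2.8616 ≥ 1 ⇒ polar night, H₀ = 0 and Q̄ = 0.
Inverse-square distance factor (a/d)² = 0.9849² = 0.970028.
Daily total = Q̄ × 43.90 h × 3600 s/h = 0.00 MJ/m².

0.00 MJ/m²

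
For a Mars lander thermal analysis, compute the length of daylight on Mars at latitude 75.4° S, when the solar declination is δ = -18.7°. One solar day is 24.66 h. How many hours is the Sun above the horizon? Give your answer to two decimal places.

24.66 h

Sunrise equation: cos H₀ = −tan φ · tan δ = -1.2994 ≤ −1, so the Sun never sets (polar day) and H₀ = π.
Daylight = 2H₀/(2π) × 24.66 h = (3.1416/π) × 24.66 = 24.66 h.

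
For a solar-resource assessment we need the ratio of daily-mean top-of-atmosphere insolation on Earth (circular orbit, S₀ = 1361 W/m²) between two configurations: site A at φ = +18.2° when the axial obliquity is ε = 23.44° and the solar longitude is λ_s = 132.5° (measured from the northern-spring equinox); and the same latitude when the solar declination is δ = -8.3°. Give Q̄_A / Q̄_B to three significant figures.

— Configuration A (φ=+18.2°):
Solar declination: sin δ = sin ε · sin λ_s = sin 23.44° × sin 132.5° = 0.29328, so δ = +17.054°.
cos H₀ = −tan(+18.2°) tan(+17.054°) = -0.1009, H₀ = 1.6718 rad.
Bracket: H₀ sin φ sin δ + cos φ cos δ sin H₀ = 1.6718×0.31233×0.29328 + 0.94997×0.95603×0.99490 = 0.153137 + 0.903568 = 1.056705.
Q̄ = (S₀/π) × [bracket] = (1361/π) × 1.056705 = 457.79 W/m².
— Configuration B (φ=+18.2°):
cos H₀ = −tan(+18.2°) tan(-8.300°) = 0.0480, H₀ = 1.5228 rad.
Bracket: H₀ sin φ sin δ + cos φ cos δ sin H₀ = 1.5228×0.31233×-0.14436 + 0.94997×0.98953×0.99885 = -0.068660 + 0.938943 = 0.870283.
Q̄ = (S₀/π) × [bracket] = (1361/π) × 0.870283 = 377.02 W/m².
Ratio Q̄_A / Q̄_B = 457.79 / 377.02 = 1.214.

Q̄_A / Q̄_B ≈ 1.21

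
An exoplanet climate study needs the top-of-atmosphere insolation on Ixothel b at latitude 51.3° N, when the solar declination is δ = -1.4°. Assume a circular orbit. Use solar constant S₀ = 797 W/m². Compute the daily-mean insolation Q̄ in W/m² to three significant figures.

Q̄ ≈ 151 W/m²

cos H₀ = −tan(+51.3°) tan(-1.400°) = 0.0305, H₀ = 1.5403 rad.
Bracket: H₀ sin φ sin δ + cos φ cos δ sin H₀ = 1.5403×0.78043×-0.02443 + 0.62524×0.99970×0.99953 = -0.029367 + 0.624759 = 0.595392.
Q̄ = (S₀/π) × [bracket] = (797/π) × 0.595392 = 151.0 W/m².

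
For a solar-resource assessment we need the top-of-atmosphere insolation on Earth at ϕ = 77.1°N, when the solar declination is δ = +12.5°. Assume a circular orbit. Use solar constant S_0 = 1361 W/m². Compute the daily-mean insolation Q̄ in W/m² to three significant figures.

cos h₀ = −tan(+77.1°) tan(+12.500°) = -0.9680, h₀ = 2.8878 rad.
Bracket: h₀ sin ϕ sin δ + cos ϕ cos δ sin h₀ = 2.8878×0.97476×0.21644 + 0.22325×0.97630×0.25107 = 0.609260 + 0.054723 = 0.663983.
Q̄ = (S_0/π) × [bracket] = (1361/π) × 0.663983 = 287.7 W/m².

Q̄ ≈ 288 W/m²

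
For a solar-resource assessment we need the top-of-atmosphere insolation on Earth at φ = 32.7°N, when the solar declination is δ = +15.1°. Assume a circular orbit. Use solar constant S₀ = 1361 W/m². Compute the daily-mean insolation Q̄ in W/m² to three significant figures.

Q̄ ≈ 453 W/m²

cos H₀ = −tan(+32.7°) tan(+15.100°) = -0.1732, H₀ = 1.7449 rad.
Bracket: H₀ sin φ sin δ + cos φ cos δ sin H₀ = 1.7449×0.54024×0.26050 + 0.84151×0.96547×0.98488 = 0.245564 + 0.800168 = 1.045732.
Q̄ = (S₀/π) × [bracket] = (1361/π) × 1.045732 = 453.0 W/m².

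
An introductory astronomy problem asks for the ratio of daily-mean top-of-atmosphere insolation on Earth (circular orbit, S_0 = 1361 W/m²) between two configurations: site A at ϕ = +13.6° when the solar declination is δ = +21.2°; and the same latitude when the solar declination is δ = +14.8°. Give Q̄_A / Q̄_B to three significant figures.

— Configuration A (ϕ=+13.6°):
cos h₀ = −tan(+13.6°) tan(+21.200°) = -0.0938, h₀ = 1.6648 rad.
Bracket: h₀ sin ϕ sin δ + cos ϕ cos δ sin h₀ = 1.6648×0.23514×0.36162 + 0.97196×0.93232×0.99559 = 0.141560 + 0.902182 = 1.043742.
Q̄ = (S_0/π) × [bracket] = (1361/π) × 1.043742 = 452.17 W/m².
— Configuration B (ϕ=+13.6°):
cos h₀ = −tan(+13.6°) tan(+14.800°) = -0.0639, h₀ = 1.6348 rad.
Bracket: h₀ sin ϕ sin δ + cos ϕ cos δ sin h₀ = 1.6348×0.23514×0.25545 + 0.97196×0.96682×0.99796 = 0.098197 + 0.937793 = 1.035990.
Q̄ = (S_0/π) × [bracket] = (1361/π) × 1.035990 = 448.81 W/m².
Ratio Q̄_A / Q̄_B = 452.17 / 448.81 = 1.007.

Q̄_A / Q̄_B ≈ 1.01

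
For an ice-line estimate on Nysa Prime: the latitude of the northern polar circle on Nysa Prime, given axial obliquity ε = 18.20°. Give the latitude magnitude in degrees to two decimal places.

71.80°

The polar circle is the lowest latitude that experiences at least one full rotation of continuous daylight at the northern-summer solstice; it lies at |φ| = 90° − ε = 90° − 18.20° = 71.80°.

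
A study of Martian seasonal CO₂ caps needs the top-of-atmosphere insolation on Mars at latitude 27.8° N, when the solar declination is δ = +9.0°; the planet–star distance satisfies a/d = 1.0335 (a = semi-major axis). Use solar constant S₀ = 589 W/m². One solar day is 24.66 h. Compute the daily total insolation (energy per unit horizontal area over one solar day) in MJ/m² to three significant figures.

cos H₀ = −tan(+27.8°) tan(+9.000°) = -0.0835, H₀ = 1.6544 rad.
Bracket: H₀ sin φ sin δ + cos φ cos δ sin H₀ = 1.6544×0.46639×0.15643 + 0.88458×0.98769×0.99651 = 0.120701 + 0.870642 = 0.991343.
Inverse-square distance factor (a/d)² = 1.0335² = 1.068122.
Q̄ = (S₀/π) × 1.068122 × [bracket] = (589/π) × 1.068122 × 0.991343 = 198.52 W/m².
Daily total = Q̄ × 24.66 h × 3600 s/h = 198.52 × 24.66 × 3600 / 10⁶ = 17.62 MJ/m².

17.6 MJ/m²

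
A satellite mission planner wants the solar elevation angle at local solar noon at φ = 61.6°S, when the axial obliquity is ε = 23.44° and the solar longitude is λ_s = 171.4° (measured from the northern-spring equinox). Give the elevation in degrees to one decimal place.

Solar declination: sin δ = sin ε · sin λ_s = sin 23.44° × sin 171.4° = 0.05948, so δ = +3.410°.
At local noon the hour angle is zero, so the zenith angle equals |φ − δ| = |-61.6° − (+3.410°)| = 65.010°.
Elevation = 90° − 65.010° = 25.0°.

25.0°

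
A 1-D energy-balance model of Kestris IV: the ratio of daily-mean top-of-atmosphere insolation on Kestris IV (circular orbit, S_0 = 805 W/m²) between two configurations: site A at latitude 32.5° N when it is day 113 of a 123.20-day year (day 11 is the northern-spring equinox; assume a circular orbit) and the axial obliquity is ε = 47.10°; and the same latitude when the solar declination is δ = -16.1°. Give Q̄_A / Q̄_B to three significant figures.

— Configuration A (ϕ=+32.5°):
Solar longitude: L_s = 360° × (113 − 11)/123.20 = 298.052°.
sin δ = sin 47.10° × sin 298.052° = -0.64648, so δ = -40.277°.
cos h₀ = −tan(+32.5°) tan(-40.277°) = 0.5398, h₀ = 1.0006 rad.
Bracket: h₀ sin ϕ sin δ + cos ϕ cos δ sin h₀ = 1.0006×0.53730×-0.64648 + 0.84339×0.76293×0.84177 = -0.347562 + 0.541635 = 0.194073.
Q̄ = (S_0/π) × [bracket] = (805/π) × 0.194073 = 49.729 W/m².
— Configuration B (ϕ=+32.5°):
cos h₀ = −tan(+32.5°) tan(-16.100°) = 0.1839, h₀ = 1.3859 rad.
Bracket: h₀ sin ϕ sin δ + cos ϕ cos δ sin h₀ = 1.3859×0.53730×-0.27731 + 0.84339×0.96078×0.98295 = -0.206497 + 0.796496 = 0.589999.
Q̄ = (S_0/π) × [bracket] = (805/π) × 0.589999 = 151.18 W/m².
Ratio Q̄_A / Q̄_B = 49.729 / 151.18 = 0.3289.

Q̄_A / Q̄_B ≈ 0.329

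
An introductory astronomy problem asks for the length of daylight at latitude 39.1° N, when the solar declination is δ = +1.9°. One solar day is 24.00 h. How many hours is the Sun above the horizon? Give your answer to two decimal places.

12.21 h

cos H₀ = −tan φ · tan δ = −tan(+39.1°) × tan(+1.900°) = -0.0270, so H₀ = 1.5978 rad = 91.54°.
Daylight = 2H₀/(2π) × 24.00 h = (1.5978/π) × 24.00 = 12.21 h.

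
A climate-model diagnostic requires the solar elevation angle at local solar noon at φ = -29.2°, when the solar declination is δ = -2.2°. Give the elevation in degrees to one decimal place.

At local noon the hour angle is zero, so the zenith angle equals |φ − δ| = |-29.2° − (-2.200°)| = 27.000°.
Elevation = 90° − 27.000° = 63.0°.

63.0°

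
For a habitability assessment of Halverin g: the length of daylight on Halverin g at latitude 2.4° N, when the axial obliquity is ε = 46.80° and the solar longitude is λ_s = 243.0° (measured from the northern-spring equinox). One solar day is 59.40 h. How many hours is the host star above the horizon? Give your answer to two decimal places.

29.02 h

Solar declination: sin δ = sin ε · sin λ_s = sin 46.80° × sin 243.0° = -0.64952, so δ = -40.505°.
cos H₀ = −tan φ · tan δ = −tan(+2.4°) × tan(-40.505°) = 0.0358, so H₀ = 1.5350 rad = 87.95°.
Daylight = 2H₀/(2π) × 59.40 h = (1.5350/π) × 59.40 = 29.02 h.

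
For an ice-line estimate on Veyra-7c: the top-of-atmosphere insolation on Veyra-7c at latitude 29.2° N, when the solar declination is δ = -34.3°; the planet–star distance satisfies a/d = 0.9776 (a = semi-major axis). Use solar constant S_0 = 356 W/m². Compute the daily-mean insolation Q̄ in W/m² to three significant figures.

Q̄ ≈ 37.1 W/m²

cos h₀ = −tan(+29.2°) tan(-34.300°) = 0.3812, h₀ = 1.1797 rad.
Bracket: h₀ sin ϕ sin δ + cos ϕ cos δ sin h₀ = 1.1797×0.48786×-0.56353 + 0.87292×0.82610×0.92447 = -0.324328 + 0.666653 = 0.342325.
Inverse-square distance factor (a/d)² = 0.9776² = 0.955702.
Q̄ = (S_0/π) × 0.955702 × [bracket] = (356/π) × 0.955702 × 0.342325 = 37.07 W/m².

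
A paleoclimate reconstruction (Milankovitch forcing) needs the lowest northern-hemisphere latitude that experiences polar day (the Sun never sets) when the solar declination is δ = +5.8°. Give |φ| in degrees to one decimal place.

Polar day requires cos H₀ = −tan φ tan δ ≤ −1, i.e. tan φ tan δ ≥ 1.
The boundary is |tan φ| · |tan δ| = 1, so |φ| = 90° − |δ| = 90° − 5.8° = 84.2° in the northern hemisphere.

|φ| = 84.2°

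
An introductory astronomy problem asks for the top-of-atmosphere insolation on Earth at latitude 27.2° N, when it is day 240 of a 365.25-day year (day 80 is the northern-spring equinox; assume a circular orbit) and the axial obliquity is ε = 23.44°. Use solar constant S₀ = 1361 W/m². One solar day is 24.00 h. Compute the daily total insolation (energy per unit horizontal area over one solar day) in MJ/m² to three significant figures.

37.1 MJ/m²

Solar longitude: λ_s = 360° × (240 − 80)/365.25 = 157.700°.
sin δ = sin 23.44° × sin 157.700° = 0.15094, so δ = +8.682°.
cos H₀ = −tan(+27.2°) tan(+8.682°) = -0.0785, H₀ = 1.6493 rad.
Bracket: H₀ sin φ sin δ + cos φ cos δ sin H₀ = 1.6493×0.45710×0.15094 + 0.88942×0.98854×0.99692 = 0.113793 + 0.876519 = 0.990312.
Q̄ = (S₀/π) × [bracket] = (1361/π) × 0.990312 = 429.02 W/m².
Daily total = Q̄ × 24.00 h × 3600 s/h = 429.02 × 24.00 × 3600 / 10⁶ = 37.07 MJ/m².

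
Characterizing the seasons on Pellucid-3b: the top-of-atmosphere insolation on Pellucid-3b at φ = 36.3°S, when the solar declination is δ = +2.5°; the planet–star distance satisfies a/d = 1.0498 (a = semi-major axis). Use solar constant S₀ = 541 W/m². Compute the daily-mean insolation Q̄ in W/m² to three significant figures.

cos H₀ = −tan(-36.3°) tan(+2.500°) = 0.0321, H₀ = 1.5387 rad.
Bracket: H₀ sin φ sin δ + cos φ cos δ sin H₀ = 1.5387×-0.59201×0.04362 + 0.80593×0.99905×0.99949 = -0.039735 + 0.804754 = 0.765019.
Inverse-square distance factor (a/d)² = 1.0498² = 1.102080.
Q̄ = (S₀/π) × 1.102080 × [bracket] = (541/π) × 1.102080 × 0.765019 = 145.2 W/m².

Q̄ ≈ 145 W/m²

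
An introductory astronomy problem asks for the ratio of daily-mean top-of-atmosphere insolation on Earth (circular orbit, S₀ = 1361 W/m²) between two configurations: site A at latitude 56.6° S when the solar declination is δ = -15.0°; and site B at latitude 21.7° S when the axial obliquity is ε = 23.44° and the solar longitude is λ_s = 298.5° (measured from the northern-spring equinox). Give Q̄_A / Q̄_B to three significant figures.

Q̄_A / Q̄_B ≈ 0.845

— Configuration A (φ=-56.6°):
cos H₀ = −tan(-56.6°) tan(-15.000°) = -0.4064, H₀ = 1.9893 rad.
Bracket: H₀ sin φ sin δ + cos φ cos δ sin H₀ = 1.9893×-0.83485×-0.25882 + 0.55048×0.96593×0.91371 = 0.429840 + 0.485843 = 0.915683.
Q̄ = (S₀/π) × [bracket] = (1361/π) × 0.915683 = 396.69 W/m².
— Configuration B (φ=-21.7°):
Solar declination: sin δ = sin ε · sin λ_s = sin 23.44° × sin 298.5° = -0.34958, so δ = -20.462°.
cos H₀ = −tan(-21.7°) tan(-20.462°) = -0.1485, H₀ = 1.7198 rad.
Bracket: H₀ sin φ sin δ + cos φ cos δ sin H₀ = 1.7198×-0.36975×-0.34958 + 0.92913×0.93691×0.98891 = 0.222297 + 0.860857 = 1.083154.
Q̄ = (S₀/π) × [bracket] = (1361/π) × 1.083154 = 469.24 W/m².
Ratio Q̄_A / Q̄_B = 396.69 / 469.24 = 0.8454.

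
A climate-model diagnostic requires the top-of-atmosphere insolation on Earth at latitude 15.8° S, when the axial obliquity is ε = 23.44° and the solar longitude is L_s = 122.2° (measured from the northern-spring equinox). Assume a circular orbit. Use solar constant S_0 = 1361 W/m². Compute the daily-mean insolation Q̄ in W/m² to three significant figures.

Q̄ ≈ 332 W/m²

Solar declination: sin δ = sin ε · sin L_s = sin 23.44° × sin 122.2° = 0.33661, so δ = +19.670°.
cos h₀ = −tan(-15.8°) tan(+19.670°) = 0.1012, h₀ = 1.4695 rad.
Bracket: h₀ sin ϕ sin δ + cos ϕ cos δ sin h₀ = 1.4695×-0.27228×0.33661 + 0.96222×0.94165×0.99487 = -0.134683 + 0.901426 = 0.766743.
Q̄ = (S_0/π) × [bracket] = (1361/π) × 0.766743 = 332.2 W/m².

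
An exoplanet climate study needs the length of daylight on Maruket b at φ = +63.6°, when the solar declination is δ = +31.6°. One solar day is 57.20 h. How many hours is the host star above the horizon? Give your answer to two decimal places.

57.20 h

Sunrise equation: cos H₀ = −tan φ · tan δ = -1.2393 ≤ −1, so the host star never sets (polar day) and H₀ = π.
Daylight = 2H₀/(2π) × 57.20 h = (3.1416/π) × 57.20 = 57.20 h.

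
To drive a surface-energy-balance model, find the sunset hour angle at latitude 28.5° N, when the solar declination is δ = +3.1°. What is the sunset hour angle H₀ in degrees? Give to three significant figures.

H₀ = 91.7°

cos H₀ = −tan φ · tan δ = −tan(+28.5°) × tan(+3.100°) = -0.0294, so H₀ = 1.6002 rad = 91.69°.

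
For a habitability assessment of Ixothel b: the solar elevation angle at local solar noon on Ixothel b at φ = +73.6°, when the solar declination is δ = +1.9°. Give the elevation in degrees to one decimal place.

At local noon the hour angle is zero, so the zenith angle equals |φ − δ| = |+73.6° − (+1.900°)| = 71.700°.
Elevation = 90° − 71.700° = 18.3°.

18.3°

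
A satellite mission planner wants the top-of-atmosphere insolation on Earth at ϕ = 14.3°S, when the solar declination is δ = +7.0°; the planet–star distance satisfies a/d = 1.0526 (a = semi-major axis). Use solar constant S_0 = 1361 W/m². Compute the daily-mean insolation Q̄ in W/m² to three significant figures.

Q̄ ≈ 439 W/m²

cos h₀ = −tan(-14.3°) tan(+7.000°) = 0.0313, h₀ = 1.5395 rad.
Bracket: h₀ sin ϕ sin δ + cos ϕ cos δ sin h₀ = 1.5395×-0.24700×0.12187 + 0.96902×0.99255×0.99951 = -0.046342 + 0.961330 = 0.914988.
Inverse-square distance factor (a/d)² = 1.0526² = 1.107967.
Q̄ = (S_0/π) × 1.107967 × [bracket] = (1361/π) × 1.107967 × 0.914988 = 439.2 W/m².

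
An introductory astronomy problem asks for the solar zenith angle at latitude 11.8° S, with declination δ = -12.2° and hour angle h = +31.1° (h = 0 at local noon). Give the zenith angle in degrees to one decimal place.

cos θ_z = sin φ sin δ + cos φ cos δ cos h = 0.043215 + 0.819243 = 0.862458.
θ_z = arccos(0.862458) = 30.4°.

θ_z = 30.4°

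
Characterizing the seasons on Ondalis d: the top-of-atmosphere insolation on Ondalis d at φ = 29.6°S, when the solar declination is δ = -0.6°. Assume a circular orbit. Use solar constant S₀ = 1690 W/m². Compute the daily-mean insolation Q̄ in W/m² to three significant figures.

Q̄ ≈ 472 W/m²

cos H₀ = −tan(-29.6°) tan(-0.600°) = -0.0059, H₀ = 1.5767 rad.
Bracket: H₀ sin φ sin δ + cos φ cos δ sin H₀ = 1.5767×-0.49394×-0.01047 + 0.86949×0.99995×0.99998 = 0.008154 + 0.869429 = 0.877583.
Q̄ = (S₀/π) × [bracket] = (1690/π) × 0.877583 = 472.1 W/m².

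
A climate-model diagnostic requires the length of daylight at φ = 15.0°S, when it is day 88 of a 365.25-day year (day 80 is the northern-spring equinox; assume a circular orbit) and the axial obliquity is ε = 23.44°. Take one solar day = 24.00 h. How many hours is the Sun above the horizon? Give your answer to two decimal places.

11.89 h

Solar longitude: λ_s = 360° × (88 − 80)/365.25 = 7.885°.
sin δ = sin 23.44° × sin 7.885° = 0.05457, so δ = +3.128°.
cos H₀ = −tan φ · tan δ = −tan(-15.0°) × tan(+3.128°) = 0.0146, so H₀ = 1.5562 rad = 89.16°.
Daylight = 2H₀/(2π) × 24.00 h = (1.5562/π) × 24.00 = 11.89 h.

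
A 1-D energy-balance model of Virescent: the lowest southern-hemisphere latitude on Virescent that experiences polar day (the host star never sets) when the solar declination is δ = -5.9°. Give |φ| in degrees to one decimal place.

|φ| = 84.1°

Polar day requires cos H₀ = −tan φ tan δ ≤ −1, i.e. tan φ tan δ ≥ 1.
The boundary is |tan φ| · |tan δ| = 1, so |φ| = 90° − |δ| = 90° − 5.9° = 84.1° in the southern hemisphere.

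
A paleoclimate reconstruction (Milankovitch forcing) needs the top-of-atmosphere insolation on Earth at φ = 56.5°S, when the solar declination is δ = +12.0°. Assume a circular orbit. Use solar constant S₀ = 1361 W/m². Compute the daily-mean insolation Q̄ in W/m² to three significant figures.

cos H₀ = −tan(-56.5°) tan(+12.000°) = 0.3211, H₀ = 1.2439 rad.
Bracket: H₀ sin φ sin δ + cos φ cos δ sin H₀ = 1.2439×-0.83389×0.20791 + 0.55194×0.97815×0.94703 = -0.215660 + 0.511283 = 0.295623.
Q̄ = (S₀/π) × [bracket] = (1361/π) × 0.295623 = 128.1 W/m².

Q̄ ≈ 128 W/m²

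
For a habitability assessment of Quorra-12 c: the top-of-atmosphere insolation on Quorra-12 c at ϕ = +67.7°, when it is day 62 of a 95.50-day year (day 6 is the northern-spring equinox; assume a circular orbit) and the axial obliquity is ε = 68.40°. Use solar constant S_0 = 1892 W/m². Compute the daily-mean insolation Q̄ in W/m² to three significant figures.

Solar longitude: L_s = 360° × (62 − 6)/95.50 = 211.099°.
sin δ = sin 68.40° × sin 211.099° = -0.48025, so δ = -28.702°.
cos h₀ = −tan(+67.7°) tan(-28.702°) = 1.3350 ≥ 1 ⇒ polar night, h₀ = 0 and Q̄ = 0.

Q̄ ≈ 0.00 W/m²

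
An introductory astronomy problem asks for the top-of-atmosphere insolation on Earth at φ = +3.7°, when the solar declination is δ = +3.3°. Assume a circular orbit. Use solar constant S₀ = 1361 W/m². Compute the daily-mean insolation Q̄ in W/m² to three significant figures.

cos H₀ = −tan(+3.7°) tan(+3.300°) = -0.0037, H₀ = 1.5745 rad.
Bracket: H₀ sin φ sin δ + cos φ cos δ sin H₀ = 1.5745×0.06453×0.05756 + 0.99792×0.99834×0.99999 = 0.005848 + 0.996253 = 1.002101.
Q̄ = (S₀/π) × [bracket] = (1361/π) × 1.002101 = 434.1 W/m².

Q̄ ≈ 434 W/m²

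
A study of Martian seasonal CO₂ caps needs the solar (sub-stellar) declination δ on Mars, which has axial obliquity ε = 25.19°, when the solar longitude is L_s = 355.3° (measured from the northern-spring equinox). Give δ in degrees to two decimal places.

δ = -2.00°

sin δ = sin ε · sin L_s = sin 25.19° × sin 355.3° = -0.034875.
δ = arcsin(-0.034875) = -2.00°.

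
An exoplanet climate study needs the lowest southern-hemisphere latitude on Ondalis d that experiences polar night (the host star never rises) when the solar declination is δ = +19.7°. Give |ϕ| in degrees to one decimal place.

Polar night requires cos h₀ = −tan ϕ tan δ ≥ 1, i.e. tan ϕ tan δ ≤ −1.
The boundary is |tan ϕ| · |tan δ| = 1, so |ϕ| = 90° − |δ| = 90° − 19.7° = 70.3° in the southern hemisphere.

|ϕ| = 70.3°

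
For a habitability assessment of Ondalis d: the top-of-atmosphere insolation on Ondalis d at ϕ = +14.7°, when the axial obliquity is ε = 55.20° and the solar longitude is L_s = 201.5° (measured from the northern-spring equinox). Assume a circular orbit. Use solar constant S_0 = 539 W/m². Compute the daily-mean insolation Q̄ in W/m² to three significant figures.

Q̄ ≈ 138 W/m²

Solar declination: sin δ = sin ε · sin L_s = sin 55.20° × sin 201.5° = -0.30095, so δ = -17.515°.
cos h₀ = −tan(+14.7°) tan(-17.515°) = 0.0828, h₀ = 1.4879 rad.
Bracket: h₀ sin ϕ sin δ + cos ϕ cos δ sin h₀ = 1.4879×0.25376×-0.30095 + 0.96727×0.95364×0.99657 = -0.113630 + 0.919263 = 0.805633.
Q̄ = (S_0/π) × [bracket] = (539/π) × 0.805633 = 138.2 W/m².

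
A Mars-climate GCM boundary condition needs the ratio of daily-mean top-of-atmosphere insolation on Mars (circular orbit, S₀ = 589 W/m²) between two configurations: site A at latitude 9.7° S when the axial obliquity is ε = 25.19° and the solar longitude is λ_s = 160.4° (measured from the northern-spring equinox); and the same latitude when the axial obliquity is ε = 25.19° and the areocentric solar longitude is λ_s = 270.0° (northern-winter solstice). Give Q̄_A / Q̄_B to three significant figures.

— Configuration A (φ=-9.7°):
Solar declination: sin δ = sin ε · sin λ_s = sin 25.19° × sin 160.4° = 0.14278, so δ = +8.208°.
cos H₀ = −tan(-9.7°) tan(+8.208°) = 0.0247, H₀ = 1.5461 rad.
Bracket: H₀ sin φ sin δ + cos φ cos δ sin H₀ = 1.5461×-0.16849×0.14278 + 0.98570×0.98976×0.99970 = -0.037195 + 0.975314 = 0.938119.
Q̄ = (S₀/π) × [bracket] = (589/π) × 0.938119 = 175.88 W/m².
— Configuration B (φ=-9.7°):
sin δ = sin 25.19° × sin 270.0° = -0.42562, so δ = -25.190°.
cos H₀ = −tan(-9.7°) tan(-25.190°) = -0.0804, H₀ = 1.6513 rad.
Bracket: H₀ sin φ sin δ + cos φ cos δ sin H₀ = 1.6513×-0.16849×-0.42562 + 0.98570×0.90490×0.99676 = 0.118419 + 0.889070 = 1.007489.
Q̄ = (S₀/π) × [bracket] = (589/π) × 1.007489 = 188.89 W/m².
Ratio Q̄_A / Q̄_B = 175.88 / 188.89 = 0.9311.

Q̄_A / Q̄_B ≈ 0.931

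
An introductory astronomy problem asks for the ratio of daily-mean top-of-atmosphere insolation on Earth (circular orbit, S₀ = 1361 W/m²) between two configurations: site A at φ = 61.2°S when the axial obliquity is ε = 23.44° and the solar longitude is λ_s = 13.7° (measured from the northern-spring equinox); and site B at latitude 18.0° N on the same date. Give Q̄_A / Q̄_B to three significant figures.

Q̄_A / Q̄_B ≈ 0.360

— Configuration A (φ=-61.2°):
Solar declination: sin δ = sin ε · sin λ_s = sin 23.44° × sin 13.7° = 0.09421, so δ = +5.406°.
cos H₀ = −tan(-61.2°) tan(+5.406°) = 0.1721, H₀ = 1.3978 rad.
Bracket: H₀ sin φ sin δ + cos φ cos δ sin H₀ = 1.3978×-0.87631×0.09421 + 0.48175×0.99555×0.98507 = -0.115398 + 0.472446 = 0.357048.
Q̄ = (S₀/π) × [bracket] = (1361/π) × 0.357048 = 154.68 W/m².
— Configuration B (φ=+18.0°):
cos H₀ = −tan(+18.0°) tan(+5.406°) = -0.0307, H₀ = 1.6015 rad.
Bracket: H₀ sin φ sin δ + cos φ cos δ sin H₀ = 1.6015×0.30902×0.09421 + 0.95106×0.99555×0.99953 = 0.046624 + 0.946383 = 0.993007.
Q̄ = (S₀/π) × [bracket] = (1361/π) × 0.993007 = 430.19 W/m².
Ratio Q̄_A / Q̄_B = 154.68 / 430.19 = 0.3596.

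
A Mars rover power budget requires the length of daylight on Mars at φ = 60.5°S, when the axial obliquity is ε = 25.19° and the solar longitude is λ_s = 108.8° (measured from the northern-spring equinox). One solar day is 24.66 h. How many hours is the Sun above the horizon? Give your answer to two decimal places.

5.33 h

Solar declination: sin δ = sin ε · sin λ_s = sin 25.19° × sin 108.8° = 0.40291, so δ = +23.760°.
cos H₀ = −tan φ · tan δ = −tan(-60.5°) × tan(+23.760°) = 0.7781, so H₀ = 0.6792 rad = 38.91°.
Daylight = 2H₀/(2π) × 24.66 h = (0.6792/π) × 24.66 = 5.33 h.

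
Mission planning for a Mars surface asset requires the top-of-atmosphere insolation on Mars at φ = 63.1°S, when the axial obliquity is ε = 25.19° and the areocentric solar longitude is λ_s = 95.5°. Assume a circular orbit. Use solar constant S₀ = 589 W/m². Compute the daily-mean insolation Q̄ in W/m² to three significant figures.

sin δ = sin 25.19° × sin 95.5° = 0.42366, so δ = +25.066°.
cos H₀ = −tan(-63.1°) tan(+25.066°) = 0.9219, H₀ = 0.3978 rad.
Bracket: H₀ sin φ sin δ + cos φ cos δ sin H₀ = 0.3978×-0.89180×0.42366 + 0.45243×0.90582×0.38741 = -0.150297 + 0.158768 = 0.008471.
Q̄ = (S₀/π) × [bracket] = (589/π) × 0.008471 = 1.588 W/m².

Q̄ ≈ 1.59 W/m²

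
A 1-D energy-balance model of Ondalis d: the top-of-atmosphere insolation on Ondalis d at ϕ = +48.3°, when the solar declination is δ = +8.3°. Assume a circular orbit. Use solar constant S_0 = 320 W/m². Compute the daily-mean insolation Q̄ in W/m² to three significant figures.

Q̄ ≈ 85.2 W/m²

cos h₀ = −tan(+48.3°) tan(+8.300°) = -0.1637, h₀ = 1.7353 rad.
Bracket: h₀ sin ϕ sin δ + cos ϕ cos δ sin h₀ = 1.7353×0.74664×0.14436 + 0.66523×0.98953×0.98650 = 0.187039 + 0.649378 = 0.836417.
Q̄ = (S_0/π) × [bracket] = (320/π) × 0.836417 = 85.20 W/m².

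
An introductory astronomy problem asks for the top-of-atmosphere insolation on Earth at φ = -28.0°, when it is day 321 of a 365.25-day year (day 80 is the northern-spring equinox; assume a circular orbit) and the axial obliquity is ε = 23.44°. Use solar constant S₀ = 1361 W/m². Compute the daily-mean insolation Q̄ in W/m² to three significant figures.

Solar longitude: λ_s = 360° × (321 − 80)/365.25 = 237.536°.
sin δ = sin 23.44° × sin 237.536° = -0.33563, so δ = -19.611°.
cos H₀ = −tan(-28.0°) tan(-19.611°) = -0.1894, H₀ = 1.7614 rad.
Bracket: H₀ sin φ sin δ + cos φ cos δ sin H₀ = 1.7614×-0.46947×-0.33563 + 0.88295×0.94200×0.98189 = 0.277541 + 0.816676 = 1.094217.
Q̄ = (S₀/π) × [bracket] = (1361/π) × 1.094217 = 474.0 W/m².

Q̄ ≈ 474 W/m²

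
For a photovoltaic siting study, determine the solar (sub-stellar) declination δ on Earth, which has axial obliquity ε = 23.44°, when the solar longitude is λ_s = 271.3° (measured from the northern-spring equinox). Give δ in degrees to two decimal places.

δ = -23.43°

sin δ = sin ε · sin λ_s = sin 23.44° × sin 271.3° = -0.397686.
δ = arcsin(-0.397686) = -23.43°.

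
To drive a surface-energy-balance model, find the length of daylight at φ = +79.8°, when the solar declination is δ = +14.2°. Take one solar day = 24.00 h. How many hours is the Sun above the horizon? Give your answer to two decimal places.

24.00 h

Sunrise equation: cos H₀ = −tan φ · tan δ = -1.4063 ≤ −1, so the Sun never sets (polar day) and H₀ = π.
Daylight = 2H₀/(2π) × 24.00 h = (3.1416/π) × 24.00 = 24.00 h.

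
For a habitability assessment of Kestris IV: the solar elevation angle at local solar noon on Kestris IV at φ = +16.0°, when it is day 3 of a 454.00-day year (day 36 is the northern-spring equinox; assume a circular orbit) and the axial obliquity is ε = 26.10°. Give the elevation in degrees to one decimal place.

62.8°

Solar longitude: λ_s = 360° × (3 − 36)/454.00 = -26.167°, i.e. -26.167° + 360° = 333.833°.
sin δ = sin 26.10° × sin 333.833° = -0.19401, so δ = -11.187°.
At local noon the hour angle is zero, so the zenith angle equals |φ − δ| = |+16.0° − (-11.187°)| = 27.187°.
Elevation = 90° − 27.187° = 62.8°.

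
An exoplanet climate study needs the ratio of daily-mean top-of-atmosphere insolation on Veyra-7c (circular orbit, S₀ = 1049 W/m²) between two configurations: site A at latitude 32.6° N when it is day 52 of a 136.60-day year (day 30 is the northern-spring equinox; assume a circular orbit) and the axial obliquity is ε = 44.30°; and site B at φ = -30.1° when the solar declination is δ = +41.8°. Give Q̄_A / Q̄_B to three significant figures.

Q̄_A / Q̄_B ≈ 6.02

— Configuration A (φ=+32.6°):
Solar longitude: λ_s = 360° × (52 − 30)/136.60 = 57.980°.
sin δ = sin 44.30° × sin 57.980° = 0.59216, so δ = +36.310°.
cos H₀ = −tan(+32.6°) tan(+36.310°) = -0.4700, H₀ = 2.0600 rad.
Bracket: H₀ sin φ sin δ + cos φ cos δ sin H₀ = 2.0600×0.53877×0.59216 + 0.84245×0.80582×0.88269 = 0.657218 + 0.599226 = 1.256444.
Q̄ = (S₀/π) × [bracket] = (1049/π) × 1.256444 = 419.54 W/m².
— Configuration B (φ=-30.1°):
cos H₀ = −tan(-30.1°) tan(+41.800°) = 0.5183, H₀ = 1.0259 rad.
Bracket: H₀ sin φ sin δ + cos φ cos δ sin H₀ = 1.0259×-0.50151×0.66653 + 0.86515×0.74548×0.85520 = -0.342929 + 0.551563 = 0.208634.
Q̄ = (S₀/π) × [bracket] = (1049/π) × 0.208634 = 69.664 W/m².
Ratio Q̄_A / Q̄_B = 419.54 / 69.664 = 6.022.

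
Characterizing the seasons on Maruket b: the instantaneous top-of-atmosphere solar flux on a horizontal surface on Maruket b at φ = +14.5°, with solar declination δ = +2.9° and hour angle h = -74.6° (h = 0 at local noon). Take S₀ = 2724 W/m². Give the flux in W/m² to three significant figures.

734 W/m²

cos θ_z = sin φ sin δ + cos φ cos δ cos h = 0.012667 + 0.256768 = 0.269435.
Flux = S₀ · cos θ_z = 2724 × 0.269435 = 733.9 W/m².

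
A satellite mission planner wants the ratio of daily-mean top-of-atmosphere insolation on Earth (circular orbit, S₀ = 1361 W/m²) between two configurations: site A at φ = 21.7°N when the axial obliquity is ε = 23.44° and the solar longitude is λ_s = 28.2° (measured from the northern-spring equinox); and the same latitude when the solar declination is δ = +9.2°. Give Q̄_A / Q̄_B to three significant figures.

— Configuration A (φ=+21.7°):
Solar declination: sin δ = sin ε · sin λ_s = sin 23.44° × sin 28.2° = 0.18798, so δ = +10.835°.
cos H₀ = −tan(+21.7°) tan(+10.835°) = -0.0762, H₀ = 1.6470 rad.
Bracket: H₀ sin φ sin δ + cos φ cos δ sin H₀ = 1.6470×0.36975×0.18798 + 0.92913×0.98217×0.99710 = 0.114476 + 0.909917 = 1.024393.
Q̄ = (S₀/π) × [bracket] = (1361/π) × 1.024393 = 443.79 W/m².
— Configuration B (φ=+21.7°):
cos H₀ = −tan(+21.7°) tan(+9.200°) = -0.0645, H₀ = 1.6353 rad.
Bracket: H₀ sin φ sin δ + cos φ cos δ sin H₀ = 1.6353×0.36975×0.15988 + 0.92913×0.98714×0.99792 = 0.096672 + 0.915274 = 1.011946.
Q̄ = (S₀/π) × [bracket] = (1361/π) × 1.011946 = 438.39 W/m².
Ratio Q̄_A / Q̄_B = 443.79 / 438.39 = 1.012.

Q̄_A / Q̄_B ≈ 1.01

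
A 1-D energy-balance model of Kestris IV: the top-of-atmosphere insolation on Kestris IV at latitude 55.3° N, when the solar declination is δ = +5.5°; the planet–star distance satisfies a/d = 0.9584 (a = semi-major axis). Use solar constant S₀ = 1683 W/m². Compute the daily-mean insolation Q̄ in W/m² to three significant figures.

cos H₀ = −tan(+55.3°) tan(+5.500°) = -0.1391, H₀ = 1.7103 rad.
Bracket: H₀ sin φ sin δ + cos φ cos δ sin H₀ = 1.7103×0.82214×0.09585 + 0.56928×0.99540×0.99028 = 0.134775 + 0.561153 = 0.695928.
Inverse-square distance factor (a/d)² = 0.9584² = 0.918531.
Q̄ = (S₀/π) × 0.918531 × [bracket] = (1683/π) × 0.918531 × 0.695928 = 342.4 W/m².

Q̄ ≈ 342 W/m²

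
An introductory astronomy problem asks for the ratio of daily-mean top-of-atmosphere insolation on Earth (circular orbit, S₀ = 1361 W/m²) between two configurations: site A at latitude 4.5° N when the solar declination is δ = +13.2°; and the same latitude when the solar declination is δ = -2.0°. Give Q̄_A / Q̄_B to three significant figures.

— Configuration A (φ=+4.5°):
cos H₀ = −tan(+4.5°) tan(+13.200°) = -0.0185, H₀ = 1.5893 rad.
Bracket: H₀ sin φ sin δ + cos φ cos δ sin H₀ = 1.5893×0.07846×0.22835 + 0.99692×0.97358×0.99983 = 0.028474 + 0.970416 = 0.998890.
Q̄ = (S₀/π) × [bracket] = (1361/π) × 0.998890 = 432.74 W/m².
— Configuration B (φ=+4.5°):
cos H₀ = −tan(+4.5°) tan(-2.000°) = 0.0027, H₀ = 1.5680 rad.
Bracket: H₀ sin φ sin δ + cos φ cos δ sin H₀ = 1.5680×0.07846×-0.03490 + 0.99692×0.99939×1.00000 = -0.004294 + 0.996312 = 0.992018.
Q̄ = (S₀/π) × [bracket] = (1361/π) × 0.992018 = 429.76 W/m².
Ratio Q̄_A / Q̄_B = 432.74 / 429.76 = 1.007.

Q̄_A / Q̄_B ≈ 1.01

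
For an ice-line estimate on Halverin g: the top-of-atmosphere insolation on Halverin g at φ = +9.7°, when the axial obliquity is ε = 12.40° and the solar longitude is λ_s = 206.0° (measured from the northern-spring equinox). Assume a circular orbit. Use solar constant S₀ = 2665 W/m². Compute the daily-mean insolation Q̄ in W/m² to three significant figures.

Solar declination: sin δ = sin ε · sin λ_s = sin 12.40° × sin 206.0° = -0.09413, so δ = -5.401°.
cos H₀ = −tan(+9.7°) tan(-5.401°) = 0.0162, H₀ = 1.5546 rad.
Bracket: H₀ sin φ sin δ + cos φ cos δ sin H₀ = 1.5546×0.16849×-0.09413 + 0.98570×0.99556×0.99987 = -0.024656 + 0.981196 = 0.956540.
Q̄ = (S₀/π) × [bracket] = (2665/π) × 0.956540 = 811.4 W/m².

Q̄ ≈ 811 W/m²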